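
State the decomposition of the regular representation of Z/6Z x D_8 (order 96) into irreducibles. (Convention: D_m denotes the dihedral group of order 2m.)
Each irreducible V_i of dimension d_i appears with multiplicity d_i, i.e. rho_reg = (direct sum over all irreducibles V_i) d_i V_i. The irreducible dimensions for Z/6Z x D_8 are 1, 1, 1, 1, 1, 1, 1, 1, 1, 1, 1, 1, 1, 1, 1, 1, 1, 1, 1, 1, 1, 1, 1, 1, 2, 2, 2, 2, 2, 2, 2, 2, 2, 2, 2, 2, 2, 2, 2, 2, 2, 2: 24 irreducibles of dimension 1, each with multiplicity 1; 18 irreducibles of dimension 2, each with multiplicity 2. Total dimension 24*1*1 + 18*2*2 = 96 = |G|.

Explanation: General theorem: in the regular representation of a finite group G, each irreducible appears with multiplicity equal to its dimension. Check: dim(rho_reg) = sum d_i^2 = 1 + 1 + 1 + 1 + 1 + 1 + 1 + 1 + 1 + 1 + 1 + 1 + 1 + 1 + 1 + 1 + 1 + 1 + 1 + 1 + 1 + 1 + 1 + 1 + 4 + 4 + 4 + 4 + 4 + 4 + 4 + 4 + 4 + 4 + 4 + 4 + 4 + 4 + 4 + 4 + 4 + 4 = 96 = |G|.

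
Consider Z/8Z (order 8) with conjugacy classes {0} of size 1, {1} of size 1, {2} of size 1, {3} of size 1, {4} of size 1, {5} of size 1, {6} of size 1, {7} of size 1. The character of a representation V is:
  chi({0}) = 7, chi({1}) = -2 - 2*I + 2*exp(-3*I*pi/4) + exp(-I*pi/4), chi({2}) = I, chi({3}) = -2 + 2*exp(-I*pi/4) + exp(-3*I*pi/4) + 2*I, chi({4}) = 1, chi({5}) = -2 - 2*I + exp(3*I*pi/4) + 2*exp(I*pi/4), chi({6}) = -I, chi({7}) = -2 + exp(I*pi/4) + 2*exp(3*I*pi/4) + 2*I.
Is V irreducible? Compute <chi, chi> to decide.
Not irreducible (reducible): <chi, chi> = 13 > 1.

Why: <chi, chi> = (1/|G|) sum_C |C| * |chi(C)|^2 = (1/8)[1*|7|^2 + 1*|-2 - 2*I + 2*exp(-3*I*pi/4) + exp(-I*pi/4)|^2 + 1*|I|^2 + 1*|-2 + 2*exp(-I*pi/4) + exp(-3*I*pi/4) + 2*I|^2 + 1*|1|^2 + 1*|-2 - 2*I + exp(3*I*pi/4) + 2*exp(I*pi/4)|^2 + 1*|-I|^2 + 1*|-2 + exp(I*pi/4) + 2*exp(3*I*pi/4) + 2*I|^2]
  = (1/8)[(49) + (13 - 6*exp(3*I*pi/4) + 2*exp(-I*pi/4) - 8*exp(-3*I*pi/4)) + (1) + (13 - 8*exp(I*pi/4) + 2*exp(3*I*pi/4) - 6*exp(-I*pi/4)) + (1) + (13 - 8*exp(I*pi/4) + 2*exp(3*I*pi/4) - 6*exp(-I*pi/4)) + (1) + (13 - 6*exp(3*I*pi/4) + 2*exp(-I*pi/4) - 8*exp(-3*I*pi/4))] = 104/8 = 13.
(Exp terms are combined using exp(i*s)*conj(exp(i*t)) = exp(i*(s-t)), and sums of them are collapsed using the identity that for every m > 1 the m distinct m-th roots of unity sum to 0, e.g. 1 + exp(2*I*pi/3) + exp(-2*I*pi/3) = 0.)
A character is irreducible iff <chi, chi> = 1, so this representation is reducible.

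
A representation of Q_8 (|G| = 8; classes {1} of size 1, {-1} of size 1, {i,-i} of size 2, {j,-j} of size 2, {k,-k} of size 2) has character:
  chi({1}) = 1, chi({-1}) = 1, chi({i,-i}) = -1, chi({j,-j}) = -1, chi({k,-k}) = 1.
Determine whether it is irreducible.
Irreducible: <chi, chi> = 1.

Derivation: <chi, chi> = (1/|G|) sum_C |C| * |chi(C)|^2 = (1/8)[1*|1|^2 + 1*|1|^2 + 2*|-1|^2 + 2*|-1|^2 + 2*|1|^2]
  = (1/8)[(1) + (1) + (2) + (2) + (2)] = 8/8 = 1.
A character is irreducible iff <chi, chi> = 1, so this representation is irreducible.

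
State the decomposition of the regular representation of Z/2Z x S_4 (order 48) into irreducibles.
Each irreducible V_i of dimension d_i appears with multiplicity d_i, i.e. rho_reg = (direct sum over all irreducibles V_i) d_i V_i. The irreducible dimensions for Z/2Z x S_4 are 1, 1, 1, 1, 2, 2, 3, 3, 3, 3: 4 irreducibles of dimension 1, each with multiplicity 1; 2 irreducibles of dimension 2, each with multiplicity 2; 4 irreducibles of dimension 3, each with multiplicity 3. Total dimension 4*1*1 + 2*2*2 + 4*3*3 = 48 = |G|.

Argument: General theorem: in the regular representation of a finite group G, each irreducible appears with multiplicity equal to its dimension. Check: dim(rho_reg) = sum d_i^2 = 1 + 1 + 1 + 1 + 4 + 4 + 9 + 9 + 9 + 9 = 48 = |G|.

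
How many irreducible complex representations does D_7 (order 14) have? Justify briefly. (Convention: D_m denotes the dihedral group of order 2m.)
5

The number of irreducible complex representations of a finite group equals its number of conjugacy classes. D_7 has 5 conjugacy classes ((n+3)/2 for n odd), so D_7 (order 14) has exactly 5 irreducible complex representations.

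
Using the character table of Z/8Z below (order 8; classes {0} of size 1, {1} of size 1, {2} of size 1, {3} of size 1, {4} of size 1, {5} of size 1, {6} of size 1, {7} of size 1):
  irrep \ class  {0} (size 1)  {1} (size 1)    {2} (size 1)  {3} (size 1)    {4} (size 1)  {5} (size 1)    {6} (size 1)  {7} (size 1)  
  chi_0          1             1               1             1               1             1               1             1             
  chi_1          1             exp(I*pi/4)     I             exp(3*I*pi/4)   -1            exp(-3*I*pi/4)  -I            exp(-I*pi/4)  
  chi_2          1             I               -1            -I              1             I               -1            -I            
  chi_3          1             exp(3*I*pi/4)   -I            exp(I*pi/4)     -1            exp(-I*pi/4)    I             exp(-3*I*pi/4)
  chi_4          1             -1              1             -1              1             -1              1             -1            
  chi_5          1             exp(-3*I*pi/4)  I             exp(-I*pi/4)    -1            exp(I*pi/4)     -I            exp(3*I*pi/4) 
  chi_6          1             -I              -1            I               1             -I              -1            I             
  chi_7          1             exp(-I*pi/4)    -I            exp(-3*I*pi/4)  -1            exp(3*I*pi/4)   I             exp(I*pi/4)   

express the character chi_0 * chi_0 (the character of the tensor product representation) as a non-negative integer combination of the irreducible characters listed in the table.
chi_0 tensor chi_0 = chi_0 (all other irreducibles have multiplicity 0).

Solution. The character of a tensor product is the pointwise product (chi_0 * chi_0)(C) = chi_0(C) * chi_0(C):
  {0}: (1)*(1), {1}: (1)*(1), {2}: (1)*(1), {3}: (1)*(1), {4}: (1)*(1), {5}: (1)*(1), {6}: (1)*(1), {7}: (1)*(1)
so (chi_0 * chi_0) takes values
  {0} -> 1, {1} -> 1, {2} -> 1, {3} -> 1, {4} -> 1, {5} -> 1, {6} -> 1, {7} -> 1.
Now take the inner product of this character with each irreducible chi from the table, <chi_0*chi_0, chi> = (1/8) sum_C |C| (chi_0*chi_0)(C) conj(chi(C)):
  <chi_0*chi_0, chi_0> = (1/8)[1*(1)*conj(1) + 1*(1)*conj(1) + 1*(1)*conj(1) + 1*(1)*conj(1) + 1*(1)*conj(1) + 1*(1)*conj(1) + 1*(1)*conj(1) + 1*(1)*conj(1)]
      = (1/8)[(1) + (1) + (1) + (1) + (1) + (1) + (1) + (1)] = 8/8 = 1
  <chi_0*chi_0, chi_1> = (1/8)[1*(1)*conj(1) + 1*(1)*conj(exp(I*pi/4)) + 1*(1)*conj(I) + 1*(1)*conj(exp(3*I*pi/4)) + 1*(1)*conj(-1) + 1*(1)*conj(exp(-3*I*pi/4)) + 1*(1)*conj(-I) + 1*(1)*conj(exp(-I*pi/4))]
      = (1/8)[(1) + (exp(-I*pi/4)) + (-I) + (exp(-3*I*pi/4)) + (-1) + (exp(3*I*pi/4)) + (I) + (exp(I*pi/4))] = 0/8 = 0
  <chi_0*chi_0, chi_2> = (1/8)[1*(1)*conj(1) + 1*(1)*conj(I) + 1*(1)*conj(-1) + 1*(1)*conj(-I) + 1*(1)*conj(1) + 1*(1)*conj(I) + 1*(1)*conj(-1) + 1*(1)*conj(-I)]
      = (1/8)[(1) + (-I) + (-1) + (I) + (1) + (-I) + (-1) + (I)] = 0/8 = 0
  <chi_0*chi_0, chi_3> = (1/8)[1*(1)*conj(1) + 1*(1)*conj(exp(3*I*pi/4)) + 1*(1)*conj(-I) + 1*(1)*conj(exp(I*pi/4)) + 1*(1)*conj(-1) + 1*(1)*conj(exp(-I*pi/4)) + 1*(1)*conj(I) + 1*(1)*conj(exp(-3*I*pi/4))]
      = (1/8)[(1) + (exp(-3*I*pi/4)) + (I) + (exp(-I*pi/4)) + (-1) + (exp(I*pi/4)) + (-I) + (exp(3*I*pi/4))] = 0/8 = 0
  <chi_0*chi_0, chi_4> = (1/8)[1*(1)*conj(1) + 1*(1)*conj(-1) + 1*(1)*conj(1) + 1*(1)*conj(-1) + 1*(1)*conj(1) + 1*(1)*conj(-1) + 1*(1)*conj(1) + 1*(1)*conj(-1)]
      = (1/8)[(1) + (-1) + (1) + (-1) + (1) + (-1) + (1) + (-1)] = 0/8 = 0
  <chi_0*chi_0, chi_5> = (1/8)[1*(1)*conj(1) + 1*(1)*conj(exp(-3*I*pi/4)) + 1*(1)*conj(I) + 1*(1)*conj(exp(-I*pi/4)) + 1*(1)*conj(-1) + 1*(1)*conj(exp(I*pi/4)) + 1*(1)*conj(-I) + 1*(1)*conj(exp(3*I*pi/4))]
      = (1/8)[(1) + (exp(3*I*pi/4)) + (-I) + (exp(I*pi/4)) + (-1) + (exp(-I*pi/4)) + (I) + (exp(-3*I*pi/4))] = 0/8 = 0
  <chi_0*chi_0, chi_6> = (1/8)[1*(1)*conj(1) + 1*(1)*conj(-I) + 1*(1)*conj(-1) + 1*(1)*conj(I) + 1*(1)*conj(1) + 1*(1)*conj(-I) + 1*(1)*conj(-1) + 1*(1)*conj(I)]
      = (1/8)[(1) + (I) + (-1) + (-I) + (1) + (I) + (-1) + (-I)] = 0/8 = 0
  <chi_0*chi_0, chi_7> = (1/8)[1*(1)*conj(1) + 1*(1)*conj(exp(-I*pi/4)) + 1*(1)*conj(-I) + 1*(1)*conj(exp(-3*I*pi/4)) + 1*(1)*conj(-1) + 1*(1)*conj(exp(3*I*pi/4)) + 1*(1)*conj(I) + 1*(1)*conj(exp(I*pi/4))]
      = (1/8)[(1) + (exp(I*pi/4)) + (I) + (exp(3*I*pi/4)) + (-1) + (exp(-3*I*pi/4)) + (-I) + (exp(-I*pi/4))] = 0/8 = 0
(Exp terms are combined using exp(i*s)*conj(exp(i*t)) = exp(i*(s-t)), and sums of them are collapsed using the identity that for every m > 1 the m distinct m-th roots of unity sum to 0, e.g. 1 + exp(2*I*pi/3) + exp(-2*I*pi/3) = 0.)
Hence the multiplicities are chi_0: 1. Dimension check: dim(chi_0)*dim(chi_0) = 1*1 = 1 and sum (mult * dim) = 1*1 = 1.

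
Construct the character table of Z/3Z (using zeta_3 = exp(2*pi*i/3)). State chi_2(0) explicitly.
Character table of Z/3Z (irreps indexed chi_0,...,chi_2 with chi_k(m) = zeta_3^(k*m), zeta_3 = exp(2*pi*i/3)):
  irrep \ class  {0} (size 1)  {1} (size 1)    {2} (size 1)  
  chi_0          1             1               1             
  chi_1          1             exp(2*I*pi/3)   exp(-2*I*pi/3)
  chi_2          1             exp(-2*I*pi/3)  exp(2*I*pi/3) 

Spot check: chi_2(0) = zeta_3^(2*0) = zeta_3^0 = 1.

Z/3Z is abelian, so all 3 irreducible complex representations are 1-dimensional. They are given by chi_k(m) = zeta_3^(k*m) for k = 0,...,2. Row orthogonality: sum_m chi_k(m) conj(chi_l(m)) = 3 * [k = l].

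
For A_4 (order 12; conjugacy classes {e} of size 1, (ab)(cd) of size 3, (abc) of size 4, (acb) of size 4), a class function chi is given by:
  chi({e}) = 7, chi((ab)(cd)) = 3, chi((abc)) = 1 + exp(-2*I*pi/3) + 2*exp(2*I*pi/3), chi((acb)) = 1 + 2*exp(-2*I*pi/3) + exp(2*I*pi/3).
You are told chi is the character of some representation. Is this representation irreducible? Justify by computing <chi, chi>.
Not irreducible (reducible): <chi, chi> = 7 > 1.

Solution. <chi, chi> = (1/|G|) sum_C |C| * |chi(C)|^2 = (1/12)[1*|7|^2 + 3*|3|^2 + 4*|1 + exp(-2*I*pi/3) + 2*exp(2*I*pi/3)|^2 + 4*|1 + 2*exp(-2*I*pi/3) + exp(2*I*pi/3)|^2]
  = (1/12)[(49) + (27) + (4) + (4)] = 84/12 = 7.
(Exp terms are combined using exp(i*s)*conj(exp(i*t)) = exp(i*(s-t)), and sums of them are collapsed using the identity that for every m > 1 the m distinct m-th roots of unity sum to 0, e.g. 1 + exp(2*I*pi/3) + exp(-2*I*pi/3) = 0.)
A character is irreducible iff <chi, chi> = 1, so this representation is reducible.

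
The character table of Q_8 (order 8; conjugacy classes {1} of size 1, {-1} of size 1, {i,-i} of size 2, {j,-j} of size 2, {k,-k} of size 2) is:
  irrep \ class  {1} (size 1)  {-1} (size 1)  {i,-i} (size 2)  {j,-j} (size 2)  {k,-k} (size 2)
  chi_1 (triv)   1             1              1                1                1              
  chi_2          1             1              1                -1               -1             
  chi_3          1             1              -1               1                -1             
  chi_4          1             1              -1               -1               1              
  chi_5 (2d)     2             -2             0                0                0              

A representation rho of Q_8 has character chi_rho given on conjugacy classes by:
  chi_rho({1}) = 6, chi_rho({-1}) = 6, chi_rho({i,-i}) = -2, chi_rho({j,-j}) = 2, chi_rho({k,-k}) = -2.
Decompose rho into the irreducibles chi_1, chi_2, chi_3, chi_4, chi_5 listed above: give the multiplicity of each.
Multiplicities: chi_1: 1, chi_2: 1, chi_3: 3, chi_4: 1, chi_5: 0.

Explanation: Use <chi_rho, chi> = (1/|G|) sum_C |C| * chi_rho(C) * conj(chi(C)) with |G| = 8 for each irreducible chi in the table:
  <chi_rho, chi_1> = (1/8)[1*(6)*conj(1) + 1*(6)*conj(1) + 2*(-2)*conj(1) + 2*(2)*conj(1) + 2*(-2)*conj(1)]
      = (1/8)[(6) + (6) + (-4) + (4) + (-4)] = 8/8 = 1
  <chi_rho, chi_2> = (1/8)[1*(6)*conj(1) + 1*(6)*conj(1) + 2*(-2)*conj(1) + 2*(2)*conj(-1) + 2*(-2)*conj(-1)]
      = (1/8)[(6) + (6) + (-4) + (-4) + (4)] = 8/8 = 1
  <chi_rho, chi_3> = (1/8)[1*(6)*conj(1) + 1*(6)*conj(1) + 2*(-2)*conj(-1) + 2*(2)*conj(1) + 2*(-2)*conj(-1)]
      = (1/8)[(6) + (6) + (4) + (4) + (4)] = 24/8 = 3
  <chi_rho, chi_4> = (1/8)[1*(6)*conj(1) + 1*(6)*conj(1) + 2*(-2)*conj(-1) + 2*(2)*conj(-1) + 2*(-2)*conj(1)]
      = (1/8)[(6) + (6) + (4) + (-4) + (-4)] = 8/8 = 1
  <chi_rho, chi_5> = (1/8)[1*(6)*conj(2) + 1*(6)*conj(-2) + 2*(-2)*conj(0) + 2*(2)*conj(0) + 2*(-2)*conj(0)]
      = (1/8)[(12) + (-12) + (0) + (0) + (0)] = 0/8 = 0
Dimension check: dim(rho) = sum (mult * dim) = 1*1 + 1*1 + 3*1 + 1*1 + 0*2 = 6 = chi_rho(e) = 6.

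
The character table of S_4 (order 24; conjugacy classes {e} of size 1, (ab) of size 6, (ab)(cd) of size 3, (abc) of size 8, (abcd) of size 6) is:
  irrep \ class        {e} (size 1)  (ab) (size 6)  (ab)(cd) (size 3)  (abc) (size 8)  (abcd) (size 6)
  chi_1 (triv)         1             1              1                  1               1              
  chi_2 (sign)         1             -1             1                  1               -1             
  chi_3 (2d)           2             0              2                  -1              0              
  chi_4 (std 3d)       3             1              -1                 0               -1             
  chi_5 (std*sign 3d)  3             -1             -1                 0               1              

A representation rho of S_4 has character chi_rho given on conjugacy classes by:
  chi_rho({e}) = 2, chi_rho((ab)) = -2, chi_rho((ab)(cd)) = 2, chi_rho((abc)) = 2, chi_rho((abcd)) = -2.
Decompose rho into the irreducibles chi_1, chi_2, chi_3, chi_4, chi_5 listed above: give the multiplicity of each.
Multiplicities: chi_1: 0, chi_2: 2, chi_3: 0, chi_4: 0, chi_5: 0.

Justification: Use <chi_rho, chi> = (1/|G|) sum_C |C| * chi_rho(C) * conj(chi(C)) with |G| = 24 for each irreducible chi in the table:
  <chi_rho, chi_1> = (1/24)[1*(2)*conj(1) + 6*(-2)*conj(1) + 3*(2)*conj(1) + 8*(2)*conj(1) + 6*(-2)*conj(1)]
      = (1/24)[(2) + (-12) + (6) + (16) + (-12)] = 0/24 = 0
  <chi_rho, chi_2> = (1/24)[1*(2)*conj(1) + 6*(-2)*conj(-1) + 3*(2)*conj(1) + 8*(2)*conj(1) + 6*(-2)*conj(-1)]
      = (1/24)[(2) + (12) + (6) + (16) + (12)] = 48/24 = 2
  <chi_rho, chi_3> = (1/24)[1*(2)*conj(2) + 6*(-2)*conj(0) + 3*(2)*conj(2) + 8*(2)*conj(-1) + 6*(-2)*conj(0)]
      = (1/24)[(4) + (0) + (12) + (-16) + (0)] = 0/24 = 0
  <chi_rho, chi_4> = (1/24)[1*(2)*conj(3) + 6*(-2)*conj(1) + 3*(2)*conj(-1) + 8*(2)*conj(0) + 6*(-2)*conj(-1)]
      = (1/24)[(6) + (-12) + (-6) + (0) + (12)] = 0/24 = 0
  <chi_rho, chi_5> = (1/24)[1*(2)*conj(3) + 6*(-2)*conj(-1) + 3*(2)*conj(-1) + 8*(2)*conj(0) + 6*(-2)*conj(1)]
      = (1/24)[(6) + (12) + (-6) + (0) + (-12)] = 0/24 = 0
Dimension check: dim(rho) = sum (mult * dim) = 0*1 + 2*1 + 0*2 + 0*3 + 0*3 = 2 = chi_rho(e) = 2.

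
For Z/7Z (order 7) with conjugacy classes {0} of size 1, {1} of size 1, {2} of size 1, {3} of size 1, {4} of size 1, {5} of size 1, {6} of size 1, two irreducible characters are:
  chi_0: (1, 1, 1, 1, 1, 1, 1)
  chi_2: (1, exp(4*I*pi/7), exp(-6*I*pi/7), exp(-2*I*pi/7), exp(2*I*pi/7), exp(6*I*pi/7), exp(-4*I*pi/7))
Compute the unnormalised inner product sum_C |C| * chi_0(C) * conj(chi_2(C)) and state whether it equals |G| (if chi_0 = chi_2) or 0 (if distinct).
Sum = 0; so <chi_0, chi_2> = 0 (distinct irreducibles are orthogonal).

Justification: Compute term by term over conjugacy classes (|C| * chi_0(C) * conj(chi_2(C))):
  1*(1)*conj(1) + 1*(1)*conj(exp(4*I*pi/7)) + 1*(1)*conj(exp(-6*I*pi/7)) + 1*(1)*conj(exp(-2*I*pi/7)) + 1*(1)*conj(exp(2*I*pi/7)) + 1*(1)*conj(exp(6*I*pi/7)) + 1*(1)*conj(exp(-4*I*pi/7))
  = (1) + (exp(-4*I*pi/7)) + (exp(6*I*pi/7)) + (exp(2*I*pi/7)) + (exp(-2*I*pi/7)) + (exp(-6*I*pi/7)) + (exp(4*I*pi/7))
  = 0.
(Exp terms are combined using exp(i*s)*conj(exp(i*t)) = exp(i*(s-t)), and sums of them are collapsed using the identity that for every m > 1 the m distinct m-th roots of unity sum to 0, e.g. 1 + exp(2*I*pi/3) + exp(-2*I*pi/3) = 0.)
Dividing by |G| = 7 gives 0/7 = 0, matching the row-orthogonality relation <chi_0, chi_2> = [chi_0 = chi_2].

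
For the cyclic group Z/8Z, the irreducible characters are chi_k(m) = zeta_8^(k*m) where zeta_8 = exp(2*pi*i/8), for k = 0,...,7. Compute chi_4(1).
chi_4(1) = zeta_8^4 = -1

Why: chi_4(1) = zeta_8^(4*1) = zeta_8^4. Since zeta_8^8 = 1, this equals zeta_8^4 = exp(2*pi*i*4/8) = -1.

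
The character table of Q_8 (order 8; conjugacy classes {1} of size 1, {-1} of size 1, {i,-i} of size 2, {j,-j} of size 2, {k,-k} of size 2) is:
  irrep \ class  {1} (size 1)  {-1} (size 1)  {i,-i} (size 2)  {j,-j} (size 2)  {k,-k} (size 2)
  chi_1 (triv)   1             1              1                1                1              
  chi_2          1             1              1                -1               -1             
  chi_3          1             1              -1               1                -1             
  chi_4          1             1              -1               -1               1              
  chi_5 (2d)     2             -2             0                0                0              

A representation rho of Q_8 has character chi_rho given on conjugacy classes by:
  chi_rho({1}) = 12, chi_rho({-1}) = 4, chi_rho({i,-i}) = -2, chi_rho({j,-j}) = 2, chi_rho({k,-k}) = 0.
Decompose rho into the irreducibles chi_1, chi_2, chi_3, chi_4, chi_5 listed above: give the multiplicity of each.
Multiplicities: chi_1: 2, chi_2: 1, chi_3: 3, chi_4: 2, chi_5: 2.

Reasoning: Use <chi_rho, chi> = (1/|G|) sum_C |C| * chi_rho(C) * conj(chi(C)) with |G| = 8 for each irreducible chi in the table:
  <chi_rho, chi_1> = (1/8)[1*(12)*conj(1) + 1*(4)*conj(1) + 2*(-2)*conj(1) + 2*(2)*conj(1) + 2*(0)*conj(1)]
      = (1/8)[(12) + (4) + (-4) + (4) + (0)] = 16/8 = 2
  <chi_rho, chi_2> = (1/8)[1*(12)*conj(1) + 1*(4)*conj(1) + 2*(-2)*conj(1) + 2*(2)*conj(-1) + 2*(0)*conj(-1)]
      = (1/8)[(12) + (4) + (-4) + (-4) + (0)] = 8/8 = 1
  <chi_rho, chi_3> = (1/8)[1*(12)*conj(1) + 1*(4)*conj(1) + 2*(-2)*conj(-1) + 2*(2)*conj(1) + 2*(0)*conj(-1)]
      = (1/8)[(12) + (4) + (4) + (4) + (0)] = 24/8 = 3
  <chi_rho, chi_4> = (1/8)[1*(12)*conj(1) + 1*(4)*conj(1) + 2*(-2)*conj(-1) + 2*(2)*conj(-1) + 2*(0)*conj(1)]
      = (1/8)[(12) + (4) + (4) + (-4) + (0)] = 16/8 = 2
  <chi_rho, chi_5> = (1/8)[1*(12)*conj(2) + 1*(4)*conj(-2) + 2*(-2)*conj(0) + 2*(2)*conj(0) + 2*(0)*conj(0)]
      = (1/8)[(24) + (-8) + (0) + (0) + (0)] = 16/8 = 2
Dimension check: dim(rho) = sum (mult * dim) = 2*1 + 1*1 + 3*1 + 2*1 + 2*2 = 12 = chi_rho(e) = 12.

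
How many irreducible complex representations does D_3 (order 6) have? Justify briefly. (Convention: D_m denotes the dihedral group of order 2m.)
3

Reasoning: The number of irreducible complex representations of a finite group equals its number of conjugacy classes. D_3 has 3 conjugacy classes ((n+3)/2 for n odd), so D_3 (order 6) has exactly 3 irreducible complex representations.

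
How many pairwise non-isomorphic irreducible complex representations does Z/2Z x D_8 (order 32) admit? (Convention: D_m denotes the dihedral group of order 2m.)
14

Details: The number of irreducible complex representations of a finite group equals its number of conjugacy classes. For a direct product, #classes(G x H) = #classes(G) * #classes(H). Z/2Z has 2 classes (abelian), D_8 has 7 classes, so 2 * 7 = 14, so Z/2Z x D_8 (order 32) has exactly 14 irreducible complex representations.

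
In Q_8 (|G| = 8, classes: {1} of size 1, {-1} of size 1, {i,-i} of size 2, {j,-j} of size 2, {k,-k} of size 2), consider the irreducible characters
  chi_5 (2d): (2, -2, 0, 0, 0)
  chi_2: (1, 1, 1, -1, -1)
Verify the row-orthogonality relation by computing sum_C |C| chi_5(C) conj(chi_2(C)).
Sum = 0; so <chi_5, chi_2> = 0 (distinct irreducibles are orthogonal).

Proof sketch: Compute term by term over conjugacy classes (|C| * chi_5(C) * conj(chi_2(C))):
  1*(2)*conj(1) + 1*(-2)*conj(1) + 2*(0)*conj(1) + 2*(0)*conj(-1) + 2*(0)*conj(-1)
  = (2) + (-2) + (0) + (0) + (0)
  = 0.
Dividing by |G| = 8 gives 0/8 = 0, matching the row-orthogonality relation <chi_5, chi_2> = [chi_5 = chi_2].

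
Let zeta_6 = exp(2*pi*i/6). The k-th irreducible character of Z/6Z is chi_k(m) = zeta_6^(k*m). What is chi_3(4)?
chi_3(4) = zeta_6^12 = 1

Why: chi_3(4) = zeta_6^(3*4) = zeta_6^12. Since zeta_6^6 = 1, this equals zeta_6^0 = exp(2*pi*i*0/6) = 1.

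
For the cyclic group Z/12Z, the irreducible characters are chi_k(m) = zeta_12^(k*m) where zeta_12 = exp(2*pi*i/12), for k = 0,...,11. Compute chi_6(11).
chi_6(11) = zeta_12^66 = -1

Working: chi_6(11) = zeta_12^(6*11) = zeta_12^66. Since zeta_12^12 = 1, this equals zeta_12^6 = exp(2*pi*i*6/12) = -1.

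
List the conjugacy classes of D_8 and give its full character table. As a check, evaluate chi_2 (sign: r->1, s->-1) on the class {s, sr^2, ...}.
Conjugacy classes: {e} of size 1, {r^4} of size 1, {r^1, r^7} of size 2, {r^2, r^6} of size 2, {r^3, r^5} of size 2, {s, sr^2, ...} of size 4, {sr, sr^3, ...} of size 4.
Character table:
  irrep \ class              {e} (size 1)  {r^4} (size 1)  {r^1, r^7} (size 2)  {r^2, r^6} (size 2)  {r^3, r^5} (size 2)  {s, sr^2, ...} (size 4)  {sr, sr^3, ...} (size 4)
  chi_1 (triv)               1             1               1                    1                    1                    1                        1                       
  chi_2 (sign: r->1, s->-1)  1             1               1                    1                    1                    -1                       -1                      
  chi_3 (r->-1, s->1)        1             1               -1                   1                    -1                   1                        -1                      
  chi_4 (r->-1, s->-1)       1             1               -1                   1                    -1                   -1                       1                       
  chi_5 (2d, j=1)            2             -2              sqrt(2)              0                    -sqrt(2)             0                        0                       
  chi_6 (2d, j=2)            2             2               0                    -2                   0                    0                        0                       
  chi_7 (2d, j=3)            2             -2              -sqrt(2)             0                    sqrt(2)              0                        0                       

Spot check: chi_2 (sign: r->1, s->-1) on {s, sr^2, ...} = -1.

D_8 has order 2*8 = 16 with 7 conjugacy classes, hence 7 irreducibles. Sum of squared dims 1 + 1 + 1 + 1 + 4 + 4 + 4 = 16 = |G|. Linear characters come from the abelianisation; the 2-dimensional irreps have character r^k -> 2*cos(2*pi*j*k/8), reflections -> 0.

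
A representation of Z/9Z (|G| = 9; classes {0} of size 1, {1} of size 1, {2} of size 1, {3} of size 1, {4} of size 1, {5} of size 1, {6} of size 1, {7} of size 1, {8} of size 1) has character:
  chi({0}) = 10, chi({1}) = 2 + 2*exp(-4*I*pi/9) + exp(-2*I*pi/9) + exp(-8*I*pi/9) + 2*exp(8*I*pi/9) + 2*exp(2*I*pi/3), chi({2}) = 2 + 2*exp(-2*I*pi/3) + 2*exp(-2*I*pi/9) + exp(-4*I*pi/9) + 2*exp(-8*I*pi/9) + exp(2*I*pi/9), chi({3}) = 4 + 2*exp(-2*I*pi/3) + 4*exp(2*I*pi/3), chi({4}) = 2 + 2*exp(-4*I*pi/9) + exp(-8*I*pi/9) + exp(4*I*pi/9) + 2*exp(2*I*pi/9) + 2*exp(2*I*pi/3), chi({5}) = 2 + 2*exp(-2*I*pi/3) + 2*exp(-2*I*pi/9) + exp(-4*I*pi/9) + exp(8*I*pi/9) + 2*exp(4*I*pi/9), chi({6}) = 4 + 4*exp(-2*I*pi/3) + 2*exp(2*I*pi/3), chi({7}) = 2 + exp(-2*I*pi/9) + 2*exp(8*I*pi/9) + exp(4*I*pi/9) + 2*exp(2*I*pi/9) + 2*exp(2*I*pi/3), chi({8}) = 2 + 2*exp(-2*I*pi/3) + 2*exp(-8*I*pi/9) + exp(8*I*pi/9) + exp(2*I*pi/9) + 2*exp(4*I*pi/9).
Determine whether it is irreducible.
Not irreducible (reducible): <chi, chi> = 18 > 1.

Derivation: <chi, chi> = (1/|G|) sum_C |C| * |chi(C)|^2 = (1/9)[1*|10|^2 + 1*|2 + 2*exp(-4*I*pi/9) + exp(-2*I*pi/9) + exp(-8*I*pi/9) + 2*exp(8*I*pi/9) + 2*exp(2*I*pi/3)|^2 + 1*|2 + 2*exp(-2*I*pi/3) + 2*exp(-2*I*pi/9) + exp(-4*I*pi/9) + 2*exp(-8*I*pi/9) + exp(2*I*pi/9)|^2 + 1*|4 + 2*exp(-2*I*pi/3) + 4*exp(2*I*pi/3)|^2 + 1*|2 + 2*exp(-4*I*pi/9) + exp(-8*I*pi/9) + exp(4*I*pi/9) + 2*exp(2*I*pi/9) + 2*exp(2*I*pi/3)|^2 + 1*|2 + 2*exp(-2*I*pi/3) + 2*exp(-2*I*pi/9) + exp(-4*I*pi/9) + exp(8*I*pi/9) + 2*exp(4*I*pi/9)|^2 + 1*|4 + 4*exp(-2*I*pi/3) + 2*exp(2*I*pi/3)|^2 + 1*|2 + exp(-2*I*pi/9) + 2*exp(8*I*pi/9) + exp(4*I*pi/9) + 2*exp(2*I*pi/9) + 2*exp(2*I*pi/3)|^2 + 1*|2 + 2*exp(-2*I*pi/3) + 2*exp(-8*I*pi/9) + exp(8*I*pi/9) + exp(2*I*pi/9) + 2*exp(4*I*pi/9)|^2]
  = (1/9)[(100) + (18 + 8*exp(-4*I*pi/9) + 9*exp(-2*I*pi/3) + 10*exp(-2*I*pi/9) + 14*exp(-8*I*pi/9) + 14*exp(8*I*pi/9) + 10*exp(2*I*pi/9) + 9*exp(2*I*pi/3) + 8*exp(4*I*pi/9)) + (18 + 10*exp(-4*I*pi/9) + 14*exp(-2*I*pi/9) + 9*exp(-2*I*pi/3) + 8*exp(-8*I*pi/9) + 8*exp(8*I*pi/9) + 9*exp(2*I*pi/3) + 14*exp(2*I*pi/9) + 10*exp(4*I*pi/9)) + (4) + (18 + 14*exp(-4*I*pi/9) + 9*exp(-2*I*pi/3) + 8*exp(-2*I*pi/9) + 10*exp(-8*I*pi/9) + 10*exp(8*I*pi/9) + 8*exp(2*I*pi/9) + 9*exp(2*I*pi/3) + 14*exp(4*I*pi/9)) + (18 + 14*exp(-4*I*pi/9) + 9*exp(-2*I*pi/3) + 8*exp(-2*I*pi/9) + 10*exp(-8*I*pi/9) + 10*exp(8*I*pi/9) + 8*exp(2*I*pi/9) + 9*exp(2*I*pi/3) + 14*exp(4*I*pi/9)) + (4) + (18 + 10*exp(-4*I*pi/9) + 14*exp(-2*I*pi/9) + 9*exp(-2*I*pi/3) + 8*exp(-8*I*pi/9) + 8*exp(8*I*pi/9) + 9*exp(2*I*pi/3) + 14*exp(2*I*pi/9) + 10*exp(4*I*pi/9)) + (18 + 8*exp(-4*I*pi/9) + 9*exp(-2*I*pi/3) + 10*exp(-2*I*pi/9) + 14*exp(-8*I*pi/9) + 14*exp(8*I*pi/9) + 10*exp(2*I*pi/9) + 9*exp(2*I*pi/3) + 8*exp(4*I*pi/9))] = 162/9 = 18.
(Exp terms are combined using exp(i*s)*conj(exp(i*t)) = exp(i*(s-t)), and sums of them are collapsed using the identity that for every m > 1 the m distinct m-th roots of unity sum to 0, e.g. 1 + exp(2*I*pi/3) + exp(-2*I*pi/3) = 0.)
A character is irreducible iff <chi, chi> = 1, so this representation is reducible.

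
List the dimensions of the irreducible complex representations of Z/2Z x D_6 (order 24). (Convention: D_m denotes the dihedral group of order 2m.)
Dimensions: 1, 1, 1, 1, 1, 1, 1, 1, 2, 2, 2, 2

Working: There are 12 irreducibles (= number of conjugacy classes). Their dimensions d_i satisfy sum d_i^2 = |G| = 24: 1 + 1 + 1 + 1 + 1 + 1 + 1 + 1 + 4 + 4 + 4 + 4 = 24. (For the product with Z/2Z: each of the 2 1-dim characters of Z/2Z tensors with each irrep of D_6, giving 2 copies of each D_6-dimension.)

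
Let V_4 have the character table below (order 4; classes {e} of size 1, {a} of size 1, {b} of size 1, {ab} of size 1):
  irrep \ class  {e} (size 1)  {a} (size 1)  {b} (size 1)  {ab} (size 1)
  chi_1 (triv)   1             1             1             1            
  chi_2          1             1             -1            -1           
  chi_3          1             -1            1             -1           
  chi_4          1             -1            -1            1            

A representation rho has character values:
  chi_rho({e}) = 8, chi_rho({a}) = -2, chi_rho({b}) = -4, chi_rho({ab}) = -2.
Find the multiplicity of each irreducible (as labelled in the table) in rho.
Multiplicities: chi_1: 0, chi_2: 3, chi_3: 2, chi_4: 3.

Derivation: Use <chi_rho, chi> = (1/|G|) sum_C |C| * chi_rho(C) * conj(chi(C)) with |G| = 4 for each irreducible chi in the table:
  <chi_rho, chi_1> = (1/4)[1*(8)*conj(1) + 1*(-2)*conj(1) + 1*(-4)*conj(1) + 1*(-2)*conj(1)]
      = (1/4)[(8) + (-2) + (-4) + (-2)] = 0/4 = 0
  <chi_rho, chi_2> = (1/4)[1*(8)*conj(1) + 1*(-2)*conj(1) + 1*(-4)*conj(-1) + 1*(-2)*conj(-1)]
      = (1/4)[(8) + (-2) + (4) + (2)] = 12/4 = 3
  <chi_rho, chi_3> = (1/4)[1*(8)*conj(1) + 1*(-2)*conj(-1) + 1*(-4)*conj(1) + 1*(-2)*conj(-1)]
      = (1/4)[(8) + (2) + (-4) + (2)] = 8/4 = 2
  <chi_rho, chi_4> = (1/4)[1*(8)*conj(1) + 1*(-2)*conj(-1) + 1*(-4)*conj(-1) + 1*(-2)*conj(1)]
      = (1/4)[(8) + (2) + (4) + (-2)] = 12/4 = 3
Dimension check: dim(rho) = sum (mult * dim) = 0*1 + 3*1 + 2*1 + 3*1 = 8 = chi_rho(e) = 8.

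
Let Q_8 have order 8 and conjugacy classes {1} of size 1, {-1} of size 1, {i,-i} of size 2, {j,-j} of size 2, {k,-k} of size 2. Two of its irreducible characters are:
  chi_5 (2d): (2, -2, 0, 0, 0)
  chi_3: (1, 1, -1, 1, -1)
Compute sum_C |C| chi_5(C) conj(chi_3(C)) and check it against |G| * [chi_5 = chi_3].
Sum = 0; so <chi_5, chi_3> = 0 (distinct irreducibles are orthogonal).

Why: Compute term by term over conjugacy classes (|C| * chi_5(C) * conj(chi_3(C))):
  1*(2)*conj(1) + 1*(-2)*conj(1) + 2*(0)*conj(-1) + 2*(0)*conj(1) + 2*(0)*conj(-1)
  = (2) + (-2) + (0) + (0) + (0)
  = 0.
Dividing by |G| = 8 gives 0/8 = 0, matching the row-orthogonality relation <chi_5, chi_3> = [chi_5 = chi_3].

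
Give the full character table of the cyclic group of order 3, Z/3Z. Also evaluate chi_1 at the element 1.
Character table of Z/3Z (irreps indexed chi_0,...,chi_2 with chi_k(m) = zeta_3^(k*m), zeta_3 = exp(2*pi*i/3)):
  irrep \ class  {0} (size 1)  {1} (size 1)    {2} (size 1)  
  chi_0          1             1               1             
  chi_1          1             exp(2*I*pi/3)   exp(-2*I*pi/3)
  chi_2          1             exp(-2*I*pi/3)  exp(2*I*pi/3) 

Spot check: chi_1(1) = zeta_3^(1*1) = zeta_3^1 = exp(2*I*pi/3).

Reasoning: Z/3Z is abelian, so all 3 irreducible complex representations are 1-dimensional. They are given by chi_k(m) = zeta_3^(k*m) for k = 0,...,2. Row orthogonality: sum_m chi_k(m) conj(chi_l(m)) = 3 * [k = l].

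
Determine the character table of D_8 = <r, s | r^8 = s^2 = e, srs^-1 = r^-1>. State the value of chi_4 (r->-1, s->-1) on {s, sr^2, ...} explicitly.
Conjugacy classes: {e} of size 1, {r^4} of size 1, {r^1, r^7} of size 2, {r^2, r^6} of size 2, {r^3, r^5} of size 2, {s, sr^2, ...} of size 4, {sr, sr^3, ...} of size 4.
Character table:
  irrep \ class              {e} (size 1)  {r^4} (size 1)  {r^1, r^7} (size 2)  {r^2, r^6} (size 2)  {r^3, r^5} (size 2)  {s, sr^2, ...} (size 4)  {sr, sr^3, ...} (size 4)
  chi_1 (triv)               1             1               1                    1                    1                    1                        1                       
  chi_2 (sign: r->1, s->-1)  1             1               1                    1                    1                    -1                       -1                      
  chi_3 (r->-1, s->1)        1             1               -1                   1                    -1                   1                        -1                      
  chi_4 (r->-1, s->-1)       1             1               -1                   1                    -1                   -1                       1                       
  chi_5 (2d, j=1)            2             -2              sqrt(2)              0                    -sqrt(2)             0                        0                       
  chi_6 (2d, j=2)            2             2               0                    -2                   0                    0                        0                       
  chi_7 (2d, j=3)            2             -2              -sqrt(2)             0                    sqrt(2)              0                        0                       

Spot check: chi_4 (r->-1, s->-1) on {s, sr^2, ...} = -1.

Justification: D_8 has order 2*8 = 16 with 7 conjugacy classes, hence 7 irreducibles. Sum of squared dims 1 + 1 + 1 + 1 + 4 + 4 + 4 = 16 = |G|. Linear characters come from the abelianisation; the 2-dimensional irreps have character r^k -> 2*cos(2*pi*j*k/8), reflections -> 0.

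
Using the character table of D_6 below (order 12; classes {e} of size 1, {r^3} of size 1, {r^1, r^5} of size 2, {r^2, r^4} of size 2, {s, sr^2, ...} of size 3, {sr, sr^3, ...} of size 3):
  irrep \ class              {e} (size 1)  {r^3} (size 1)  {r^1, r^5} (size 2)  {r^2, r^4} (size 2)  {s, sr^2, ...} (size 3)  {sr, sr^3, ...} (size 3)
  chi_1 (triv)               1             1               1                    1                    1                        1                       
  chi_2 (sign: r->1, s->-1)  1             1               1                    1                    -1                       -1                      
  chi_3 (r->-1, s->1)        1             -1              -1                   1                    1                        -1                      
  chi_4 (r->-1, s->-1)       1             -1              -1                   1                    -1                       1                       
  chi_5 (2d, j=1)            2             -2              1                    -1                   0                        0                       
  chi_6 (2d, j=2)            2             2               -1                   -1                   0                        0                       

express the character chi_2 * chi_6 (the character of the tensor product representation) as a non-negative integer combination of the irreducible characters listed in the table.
chi_2 tensor chi_6 = chi_6 (all other irreducibles have multiplicity 0).

Justification: The character of a tensor product is the pointwise product (chi_2 * chi_6)(C) = chi_2(C) * chi_6(C):
  {e}: (1)*(2), {r^3}: (1)*(2), {r^1, r^5}: (1)*(-1), {r^2, r^4}: (1)*(-1), {s, sr^2, ...}: (-1)*(0), {sr, sr^3, ...}: (-1)*(0)
so (chi_2 * chi_6) takes values
  {e} -> 2, {r^3} -> 2, {r^1, r^5} -> -1, {r^2, r^4} -> -1, {s, sr^2, ...} -> 0, {sr, sr^3, ...} -> 0.
Now take the inner product of this character with each irreducible chi from the table, <chi_2*chi_6, chi> = (1/12) sum_C |C| (chi_2*chi_6)(C) conj(chi(C)):
  <chi_2*chi_6, chi_1> = (1/12)[1*(2)*conj(1) + 1*(2)*conj(1) + 2*(-1)*conj(1) + 2*(-1)*conj(1) + 3*(0)*conj(1) + 3*(0)*conj(1)]
      = (1/12)[(2) + (2) + (-2) + (-2) + (0) + (0)] = 0/12 = 0
  <chi_2*chi_6, chi_2> = (1/12)[1*(2)*conj(1) + 1*(2)*conj(1) + 2*(-1)*conj(1) + 2*(-1)*conj(1) + 3*(0)*conj(-1) + 3*(0)*conj(-1)]
      = (1/12)[(2) + (2) + (-2) + (-2) + (0) + (0)] = 0/12 = 0
  <chi_2*chi_6, chi_3> = (1/12)[1*(2)*conj(1) + 1*(2)*conj(-1) + 2*(-1)*conj(-1) + 2*(-1)*conj(1) + 3*(0)*conj(1) + 3*(0)*conj(-1)]
      = (1/12)[(2) + (-2) + (2) + (-2) + (0) + (0)] = 0/12 = 0
  <chi_2*chi_6, chi_4> = (1/12)[1*(2)*conj(1) + 1*(2)*conj(-1) + 2*(-1)*conj(-1) + 2*(-1)*conj(1) + 3*(0)*conj(-1) + 3*(0)*conj(1)]
      = (1/12)[(2) + (-2) + (2) + (-2) + (0) + (0)] = 0/12 = 0
  <chi_2*chi_6, chi_5> = (1/12)[1*(2)*conj(2) + 1*(2)*conj(-2) + 2*(-1)*conj(1) + 2*(-1)*conj(-1) + 3*(0)*conj(0) + 3*(0)*conj(0)]
      = (1/12)[(4) + (-4) + (-2) + (2) + (0) + (0)] = 0/12 = 0
  <chi_2*chi_6, chi_6> = (1/12)[1*(2)*conj(2) + 1*(2)*conj(2) + 2*(-1)*conj(-1) + 2*(-1)*conj(-1) + 3*(0)*conj(0) + 3*(0)*conj(0)]
      = (1/12)[(4) + (4) + (2) + (2) + (0) + (0)] = 12/12 = 1
Hence the multiplicities are chi_6: 1. Dimension check: dim(chi_2)*dim(chi_6) = 1*2 = 2 and sum (mult * dim) = 1*2 = 2.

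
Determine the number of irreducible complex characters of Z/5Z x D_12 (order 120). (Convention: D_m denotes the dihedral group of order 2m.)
45

Details: The number of irreducible complex representations of a finite group equals its number of conjugacy classes. For a direct product, #classes(G x H) = #classes(G) * #classes(H). Z/5Z has 5 classes (abelian), D_12 has 9 classes, so 5 * 9 = 45, so Z/5Z x D_12 (order 120) has exactly 45 irreducible complex representations.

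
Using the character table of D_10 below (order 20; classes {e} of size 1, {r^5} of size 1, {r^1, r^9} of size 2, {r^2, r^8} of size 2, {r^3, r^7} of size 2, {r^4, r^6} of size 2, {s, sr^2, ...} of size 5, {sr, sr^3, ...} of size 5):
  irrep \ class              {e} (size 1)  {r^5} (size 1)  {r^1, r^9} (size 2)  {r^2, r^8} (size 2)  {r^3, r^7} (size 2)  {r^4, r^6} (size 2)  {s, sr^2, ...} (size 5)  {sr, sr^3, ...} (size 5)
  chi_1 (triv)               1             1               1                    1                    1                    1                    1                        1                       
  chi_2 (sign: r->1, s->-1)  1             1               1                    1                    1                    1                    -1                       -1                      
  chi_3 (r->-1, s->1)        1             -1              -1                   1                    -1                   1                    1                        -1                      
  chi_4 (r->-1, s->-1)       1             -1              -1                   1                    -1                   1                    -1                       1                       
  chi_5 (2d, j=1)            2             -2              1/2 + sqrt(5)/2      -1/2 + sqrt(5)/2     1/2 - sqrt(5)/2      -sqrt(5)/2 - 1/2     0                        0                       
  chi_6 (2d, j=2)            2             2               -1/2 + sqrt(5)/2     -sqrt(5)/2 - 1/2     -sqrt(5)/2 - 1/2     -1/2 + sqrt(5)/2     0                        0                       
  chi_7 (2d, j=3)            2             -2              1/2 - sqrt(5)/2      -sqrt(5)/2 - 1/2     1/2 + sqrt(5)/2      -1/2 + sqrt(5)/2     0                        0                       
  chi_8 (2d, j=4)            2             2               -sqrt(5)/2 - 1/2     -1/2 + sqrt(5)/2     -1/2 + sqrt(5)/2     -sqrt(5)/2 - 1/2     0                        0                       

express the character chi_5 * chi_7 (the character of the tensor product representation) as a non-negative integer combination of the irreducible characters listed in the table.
chi_5 tensor chi_7 = chi_6 + chi_8 (all other irreducibles have multiplicity 0).

Derivation: The character of a tensor product is the pointwise product (chi_5 * chi_7)(C) = chi_5(C) * chi_7(C):
  {e}: (2)*(2), {r^5}: (-2)*(-2), {r^1, r^9}: (1/2 + sqrt(5)/2)*(1/2 - sqrt(5)/2), {r^2, r^8}: (-1/2 + sqrt(5)/2)*(-sqrt(5)/2 - 1/2), {r^3, r^7}: (1/2 - sqrt(5)/2)*(1/2 + sqrt(5)/2), {r^4, r^6}: (-sqrt(5)/2 - 1/2)*(-1/2 + sqrt(5)/2), {s, sr^2, ...}: (0)*(0), {sr, sr^3, ...}: (0)*(0)
so (chi_5 * chi_7) takes values
  {e} -> 4, {r^5} -> 4, {r^1, r^9} -> -1, {r^2, r^8} -> -1, {r^3, r^7} -> -1, {r^4, r^6} -> -1, {s, sr^2, ...} -> 0, {sr, sr^3, ...} -> 0.
Now take the inner product of this character with each irreducible chi from the table, <chi_5*chi_7, chi> = (1/20) sum_C |C| (chi_5*chi_7)(C) conj(chi(C)):
  <chi_5*chi_7, chi_1> = (1/20)[1*(4)*conj(1) + 1*(4)*conj(1) + 2*(-1)*conj(1) + 2*(-1)*conj(1) + 2*(-1)*conj(1) + 2*(-1)*conj(1) + 5*(0)*conj(1) + 5*(0)*conj(1)]
      = (1/20)[(4) + (4) + (-2) + (-2) + (-2) + (-2) + (0) + (0)] = 0/20 = 0
  <chi_5*chi_7, chi_2> = (1/20)[1*(4)*conj(1) + 1*(4)*conj(1) + 2*(-1)*conj(1) + 2*(-1)*conj(1) + 2*(-1)*conj(1) + 2*(-1)*conj(1) + 5*(0)*conj(-1) + 5*(0)*conj(-1)]
      = (1/20)[(4) + (4) + (-2) + (-2) + (-2) + (-2) + (0) + (0)] = 0/20 = 0
  <chi_5*chi_7, chi_3> = (1/20)[1*(4)*conj(1) + 1*(4)*conj(-1) + 2*(-1)*conj(-1) + 2*(-1)*conj(1) + 2*(-1)*conj(-1) + 2*(-1)*conj(1) + 5*(0)*conj(1) + 5*(0)*conj(-1)]
      = (1/20)[(4) + (-4) + (2) + (-2) + (2) + (-2) + (0) + (0)] = 0/20 = 0
  <chi_5*chi_7, chi_4> = (1/20)[1*(4)*conj(1) + 1*(4)*conj(-1) + 2*(-1)*conj(-1) + 2*(-1)*conj(1) + 2*(-1)*conj(-1) + 2*(-1)*conj(1) + 5*(0)*conj(-1) + 5*(0)*conj(1)]
      = (1/20)[(4) + (-4) + (2) + (-2) + (2) + (-2) + (0) + (0)] = 0/20 = 0
  <chi_5*chi_7, chi_5> = (1/20)[1*(4)*conj(2) + 1*(4)*conj(-2) + 2*(-1)*conj(1/2 + sqrt(5)/2) + 2*(-1)*conj(-1/2 + sqrt(5)/2) + 2*(-1)*conj(1/2 - sqrt(5)/2) + 2*(-1)*conj(-sqrt(5)/2 - 1/2) + 5*(0)*conj(0) + 5*(0)*conj(0)]
      = (1/20)[(8) + (-8) + (-sqrt(5) - 1) + (1 - sqrt(5)) + (-1 + sqrt(5)) + (1 + sqrt(5)) + (0) + (0)] = 0/20 = 0
  <chi_5*chi_7, chi_6> = (1/20)[1*(4)*conj(2) + 1*(4)*conj(2) + 2*(-1)*conj(-1/2 + sqrt(5)/2) + 2*(-1)*conj(-sqrt(5)/2 - 1/2) + 2*(-1)*conj(-sqrt(5)/2 - 1/2) + 2*(-1)*conj(-1/2 + sqrt(5)/2) + 5*(0)*conj(0) + 5*(0)*conj(0)]
      = (1/20)[(8) + (8) + (1 - sqrt(5)) + (1 + sqrt(5)) + (1 + sqrt(5)) + (1 - sqrt(5)) + (0) + (0)] = 20/20 = 1
  <chi_5*chi_7, chi_7> = (1/20)[1*(4)*conj(2) + 1*(4)*conj(-2) + 2*(-1)*conj(1/2 - sqrt(5)/2) + 2*(-1)*conj(-sqrt(5)/2 - 1/2) + 2*(-1)*conj(1/2 + sqrt(5)/2) + 2*(-1)*conj(-1/2 + sqrt(5)/2) + 5*(0)*conj(0) + 5*(0)*conj(0)]
      = (1/20)[(8) + (-8) + (-1 + sqrt(5)) + (1 + sqrt(5)) + (-sqrt(5) - 1) + (1 - sqrt(5)) + (0) + (0)] = 0/20 = 0
  <chi_5*chi_7, chi_8> = (1/20)[1*(4)*conj(2) + 1*(4)*conj(2) + 2*(-1)*conj(-sqrt(5)/2 - 1/2) + 2*(-1)*conj(-1/2 + sqrt(5)/2) + 2*(-1)*conj(-1/2 + sqrt(5)/2) + 2*(-1)*conj(-sqrt(5)/2 - 1/2) + 5*(0)*conj(0) + 5*(0)*conj(0)]
      = (1/20)[(8) + (8) + (1 + sqrt(5)) + (1 - sqrt(5)) + (1 - sqrt(5)) + (1 + sqrt(5)) + (0) + (0)] = 20/20 = 1
Hence the multiplicities are chi_6: 1, chi_8: 1. Dimension check: dim(chi_5)*dim(chi_7) = 2*2 = 4 and sum (mult * dim) = 1*2 + 1*2 = 4.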